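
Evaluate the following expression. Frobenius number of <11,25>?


gcd(11,25)=1 => F=ab-a-b=11*25-11-25=275-36=239


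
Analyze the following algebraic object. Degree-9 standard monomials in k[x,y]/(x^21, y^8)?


k[x,y], I = (x^21, y^8), d = 9
Need i < 21 and d-i < 8.
Range: 2 <= i <= 9.
H(9) = 8


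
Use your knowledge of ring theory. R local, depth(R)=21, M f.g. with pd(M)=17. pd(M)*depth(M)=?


pd+depth=21
depth=21-17=4
pd*depth=17*4=68


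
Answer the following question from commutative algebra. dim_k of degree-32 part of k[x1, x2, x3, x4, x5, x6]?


C(d+n-1,n-1)=C(37,5)=435897


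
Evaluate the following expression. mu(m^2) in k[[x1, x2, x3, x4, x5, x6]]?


C(n+d-1,d)=C(7,2)=21


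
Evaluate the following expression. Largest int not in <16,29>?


gcd(16,29)=1 => F=ab-a-b=16*29-16-29=464-45=419


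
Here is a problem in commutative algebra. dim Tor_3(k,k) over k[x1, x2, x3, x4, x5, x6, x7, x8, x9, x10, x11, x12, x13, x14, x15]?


Koszul: C(n,i)=C(15,3)=455


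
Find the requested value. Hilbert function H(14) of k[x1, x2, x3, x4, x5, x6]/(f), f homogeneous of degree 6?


C(19,5)-C(13,5)=11628-1287=10341


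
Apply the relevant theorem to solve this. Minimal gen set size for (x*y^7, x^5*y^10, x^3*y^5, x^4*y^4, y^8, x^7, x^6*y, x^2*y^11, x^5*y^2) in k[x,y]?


Remove redundant (divisible by others).
x^5*y^10 redundant.
x^2*y^11 redundant.
Min: x^7, x^6*y, x^5*y^2, x^4*y^4, x^3*y^5, x*y^7, y^8
Count=7


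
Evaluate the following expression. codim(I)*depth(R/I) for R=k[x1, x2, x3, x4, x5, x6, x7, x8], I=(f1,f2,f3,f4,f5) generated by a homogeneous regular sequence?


codim=5, depth=dim(R/I)=8-5=3
Product=5*3=15


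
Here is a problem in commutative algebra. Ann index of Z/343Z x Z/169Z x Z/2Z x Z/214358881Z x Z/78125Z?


Exponent = lcm of the cyclic orders; pairwise coprime => product.
7^3*13^2*2^1*11^8*5^7=343*169*2*214358881*78125=1941522071082343750


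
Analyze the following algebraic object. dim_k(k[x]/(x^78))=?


Basis: 1,x,...,x^77
dim=78


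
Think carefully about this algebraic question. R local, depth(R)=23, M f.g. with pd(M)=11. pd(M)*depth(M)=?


pd+depth=23
depth=23-11=12
pd*depth=11*12=132


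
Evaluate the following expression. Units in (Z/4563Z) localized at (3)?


Local ring = Z/27Z.
phi(27) = 3^2*(3-1) = 18


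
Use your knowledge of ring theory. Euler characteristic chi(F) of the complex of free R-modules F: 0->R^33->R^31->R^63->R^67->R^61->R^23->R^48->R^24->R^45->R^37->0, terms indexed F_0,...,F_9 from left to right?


chi = sum (-1)^i * rank:
(-1)^0*33=33
(-1)^1*31=-31
(-1)^2*63=63
(-1)^3*67=-67
(-1)^4*61=61
(-1)^5*23=-23
(-1)^6*48=48
(-1)^7*24=-24
(-1)^8*45=45
(-1)^9*37=-37
chi=68


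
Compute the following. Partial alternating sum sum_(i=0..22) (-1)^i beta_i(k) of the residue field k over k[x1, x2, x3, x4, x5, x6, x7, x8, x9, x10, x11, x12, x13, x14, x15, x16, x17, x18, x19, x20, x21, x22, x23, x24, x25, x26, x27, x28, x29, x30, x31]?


Koszul resolution: beta_i(k)=C(n,i), n=31
sum_(i=0..p) (-1)^i C(n,i) = (-1)^p C(n-1,p)
(-1)^22*C(30,22) = (-1)^22*5852925 = 5852925


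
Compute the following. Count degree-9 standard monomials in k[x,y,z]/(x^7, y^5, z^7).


Need i<7, j<5, k<7 with i+j+k=9.
For each i, j ranges over max(0,9-i-6)..min(4,9-i):
  i=0: j in [3,4] -> 2
  i=1: j in [2,4] -> 3
  i=2: j in [1,4] -> 4
  i=3: j in [0,4] -> 5
  i=4: j in [0,4] -> 5
  i=5: j in [0,4] -> 5
  i=6: j in [0,3] -> 4
H(9) = 2+3+4+5+5+5+4 = 28


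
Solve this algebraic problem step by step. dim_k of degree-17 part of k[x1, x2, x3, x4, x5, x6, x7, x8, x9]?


C(d+n-1,n-1)=C(25,8)=1081575


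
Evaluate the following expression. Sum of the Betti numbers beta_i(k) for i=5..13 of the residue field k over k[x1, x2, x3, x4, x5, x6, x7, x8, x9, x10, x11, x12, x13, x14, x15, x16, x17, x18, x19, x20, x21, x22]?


Koszul resolution: beta_i(k)=C(n,i), n=22
C(22,5)=26334, C(22,6)=74613, C(22,7)=170544, C(22,8)=319770, C(22,9)=497420, C(22,10)=646646, C(22,11)=705432, C(22,12)=646646, C(22,13)=497420
Sum=3584825


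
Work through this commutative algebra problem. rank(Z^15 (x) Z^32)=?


rank(M(x)N) = rank(M)*rank(N)
15*32 = 480


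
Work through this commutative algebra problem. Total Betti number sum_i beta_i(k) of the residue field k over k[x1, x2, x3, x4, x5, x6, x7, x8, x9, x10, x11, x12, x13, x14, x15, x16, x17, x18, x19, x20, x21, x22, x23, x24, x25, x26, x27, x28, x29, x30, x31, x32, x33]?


Koszul resolution: beta_i(k)=C(n,i), n=33
sum_i C(33,i) = 2^33 = 8589934592


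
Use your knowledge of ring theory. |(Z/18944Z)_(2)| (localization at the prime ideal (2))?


2-primary part: 18944=2^9*37
Size=2^9=512


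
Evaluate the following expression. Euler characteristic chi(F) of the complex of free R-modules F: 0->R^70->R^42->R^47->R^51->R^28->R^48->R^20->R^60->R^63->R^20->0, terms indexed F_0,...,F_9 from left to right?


chi = sum (-1)^i * rank:
(-1)^0*70=70
(-1)^1*42=-42
(-1)^2*47=47
(-1)^3*51=-51
(-1)^4*28=28
(-1)^5*48=-48
(-1)^6*20=20
(-1)^7*60=-60
(-1)^8*63=63
(-1)^9*20=-20
chi=7


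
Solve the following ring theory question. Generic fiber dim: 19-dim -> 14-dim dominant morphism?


dim(fiber)=dim(X)-dim(Y)=19-14=5


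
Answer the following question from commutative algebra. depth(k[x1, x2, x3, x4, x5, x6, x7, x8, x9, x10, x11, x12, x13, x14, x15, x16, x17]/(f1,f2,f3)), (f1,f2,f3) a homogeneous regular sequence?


depth(R)=17
depth(R/I)=17-3=14


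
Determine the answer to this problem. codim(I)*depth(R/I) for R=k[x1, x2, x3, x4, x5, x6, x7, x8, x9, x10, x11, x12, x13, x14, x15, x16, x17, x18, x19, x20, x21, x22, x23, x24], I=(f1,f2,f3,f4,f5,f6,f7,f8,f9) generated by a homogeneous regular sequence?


codim=9, depth=dim(R/I)=24-9=15
Product=9*15=135


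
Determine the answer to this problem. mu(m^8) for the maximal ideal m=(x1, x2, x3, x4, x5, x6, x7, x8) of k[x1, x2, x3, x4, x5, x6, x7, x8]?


Graded Nakayama: mu(m^d) = dim_k (m^d/m^(d+1)) = #degree-8 monomials in 8 vars
C(n+d-1,d)=C(15,8)=6435


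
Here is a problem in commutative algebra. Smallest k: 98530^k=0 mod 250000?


98530^k mod 250000:
k=1: 98530
k=2: 160900
k=3: 227000
k=4: 60000
k=5: 50000
k=6: 0
First zero at k = 6


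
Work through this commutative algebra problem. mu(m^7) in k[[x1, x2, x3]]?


C(n+d-1,d)=C(9,7)=36


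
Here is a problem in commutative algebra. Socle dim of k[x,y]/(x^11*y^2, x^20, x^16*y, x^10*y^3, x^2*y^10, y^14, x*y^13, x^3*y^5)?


Socle = ann(m) = span of standard monomials u with x*u, y*u in I (staircase corners).
Minimal generators: x^20, x^16*y, x^11*y^2, x^10*y^3, x^3*y^5, x^2*y^10, x*y^13, y^14
Corners: y^13, xy^12, x^2y^9, x^9y^4, x^10y^2, x^15y, x^19
Socle dim=7


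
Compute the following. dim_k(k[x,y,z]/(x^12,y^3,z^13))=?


Basis: x^iy^jz^k, i<12,j<3,k<13
12*3*13=468


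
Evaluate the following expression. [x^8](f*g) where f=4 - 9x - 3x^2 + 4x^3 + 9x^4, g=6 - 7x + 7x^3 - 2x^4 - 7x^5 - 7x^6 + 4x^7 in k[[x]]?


[x^8] = sum a_i*b_j, i+j=8
  -9*4=-36
  -3*-7=21
  4*-7=-28
  9*-2=-18
Sum=-61


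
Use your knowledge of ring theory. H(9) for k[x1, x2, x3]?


C(d+n-1,n-1)=C(11,2)=55


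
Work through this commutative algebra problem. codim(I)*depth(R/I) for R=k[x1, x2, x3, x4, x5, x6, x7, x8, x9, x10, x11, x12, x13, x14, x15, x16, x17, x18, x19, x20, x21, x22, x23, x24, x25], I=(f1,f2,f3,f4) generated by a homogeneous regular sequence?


codim=4, depth=dim(R/I)=25-4=21
Product=4*21=84


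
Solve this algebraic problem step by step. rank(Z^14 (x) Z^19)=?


rank(M(x)N) = rank(M)*rank(N)
14*19 = 266


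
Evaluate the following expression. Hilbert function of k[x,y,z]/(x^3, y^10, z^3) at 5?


Need i<3, j<10, k<3 with i+j+k=5.
For each i, j ranges over max(0,5-i-2)..min(9,5-i):
  i=0: j in [3,5] -> 3
  i=1: j in [2,4] -> 3
  i=2: j in [1,3] -> 3
H(5) = 3+3+3 = 9


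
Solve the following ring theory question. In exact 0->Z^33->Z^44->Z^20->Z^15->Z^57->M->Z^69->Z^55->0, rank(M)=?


Alt sum=0:
(-1)^0*33 + (-1)^1*44 + (-1)^2*20 + (-1)^3*15 + (-1)^4*57 + (-1)^5*? + (-1)^6*69 + (-1)^7*55=0
rank(M)=65


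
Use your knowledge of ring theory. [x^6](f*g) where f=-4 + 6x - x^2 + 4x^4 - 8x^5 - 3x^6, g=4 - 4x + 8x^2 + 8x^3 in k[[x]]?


[x^6] = sum a_i*b_j, i+j=6
  4*8=32
  -8*-4=32
  -3*4=-12
Sum=52


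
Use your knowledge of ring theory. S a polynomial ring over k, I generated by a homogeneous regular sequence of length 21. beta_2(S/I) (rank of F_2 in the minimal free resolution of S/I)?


Regular sequence => Koszul complex is the minimal free resolution.
Syz_1 minimally generated by Koszul relations f_i*e_j - f_j*e_i (i<j): mu(Syz_1) = beta_2 = C(m,2) = m(m-1)/2
m=21
21*20/2 = 210


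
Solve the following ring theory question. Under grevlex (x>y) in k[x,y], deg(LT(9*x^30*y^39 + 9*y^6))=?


LT: 9*x^30*y^39
deg_x=30, deg_y=39
Total=30+39=69


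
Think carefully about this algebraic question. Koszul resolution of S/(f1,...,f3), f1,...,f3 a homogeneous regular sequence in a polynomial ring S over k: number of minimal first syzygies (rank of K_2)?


Regular sequence => Koszul complex is the minimal free resolution.
Syz_1 minimally generated by Koszul relations f_i*e_j - f_j*e_i (i<j): mu(Syz_1) = beta_2 = C(m,2) = m(m-1)/2
m=3
3*2/2 = 3


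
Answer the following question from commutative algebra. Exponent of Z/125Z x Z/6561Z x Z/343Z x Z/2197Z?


Exponent = lcm of the cyclic orders; pairwise coprime => product.
5^3*3^8*7^3*13^3=125*6561*343*2197=618022416375


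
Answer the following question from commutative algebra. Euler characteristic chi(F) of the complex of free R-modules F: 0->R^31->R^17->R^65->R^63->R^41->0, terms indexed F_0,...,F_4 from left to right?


chi = sum (-1)^i * rank:
(-1)^0*31=31
(-1)^1*17=-17
(-1)^2*65=65
(-1)^3*63=-63
(-1)^4*41=41
chi=57


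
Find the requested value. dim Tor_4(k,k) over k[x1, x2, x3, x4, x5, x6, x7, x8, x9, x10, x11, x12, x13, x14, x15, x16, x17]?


Koszul: C(n,i)=C(17,4)=2380


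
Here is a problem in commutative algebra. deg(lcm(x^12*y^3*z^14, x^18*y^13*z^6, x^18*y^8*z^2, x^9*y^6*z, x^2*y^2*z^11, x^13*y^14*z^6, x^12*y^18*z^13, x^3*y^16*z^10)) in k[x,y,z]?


lcm = componentwise max:
x: max(12,18,18,9,2,13,12,3)=18
y: max(3,13,8,6,2,14,18,16)=18
z: max(14,6,2,1,11,6,13,10)=14
Total=18+18+14=50


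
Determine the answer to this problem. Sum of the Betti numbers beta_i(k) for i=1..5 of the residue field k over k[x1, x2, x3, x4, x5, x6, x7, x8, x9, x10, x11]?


Koszul resolution: beta_i(k)=C(n,i), n=11
C(11,1)=11, C(11,2)=55, C(11,3)=165, C(11,4)=330, C(11,5)=462
Sum=1023


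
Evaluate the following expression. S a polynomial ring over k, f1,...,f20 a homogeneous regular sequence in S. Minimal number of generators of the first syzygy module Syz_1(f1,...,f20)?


Regular sequence => Koszul complex is the minimal free resolution.
Syz_1 minimally generated by Koszul relations f_i*e_j - f_j*e_i (i<j): mu(Syz_1) = beta_2 = C(m,2) = m(m-1)/2
m=20
20*19/2 = 190


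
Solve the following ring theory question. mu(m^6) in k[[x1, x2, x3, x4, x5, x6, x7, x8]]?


C(n+d-1,d)=C(13,6)=1716


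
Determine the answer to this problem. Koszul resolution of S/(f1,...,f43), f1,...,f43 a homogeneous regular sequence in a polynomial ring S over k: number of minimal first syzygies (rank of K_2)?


Regular sequence => Koszul complex is the minimal free resolution.
Syz_1 minimally generated by Koszul relations f_i*e_j - f_j*e_i (i<j): mu(Syz_1) = beta_2 = C(m,2) = m(m-1)/2
m=43
43*42/2 = 903


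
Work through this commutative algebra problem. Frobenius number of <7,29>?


gcd(7,29)=1 => F=ab-a-b=7*29-7-29=203-36=167


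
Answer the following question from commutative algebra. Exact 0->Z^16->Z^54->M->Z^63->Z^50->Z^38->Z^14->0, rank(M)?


Alt sum=0:
(-1)^0*16 + (-1)^1*54 + (-1)^2*? + (-1)^3*63 + (-1)^4*50 + (-1)^5*38 + (-1)^6*14=0
rank(M)=75


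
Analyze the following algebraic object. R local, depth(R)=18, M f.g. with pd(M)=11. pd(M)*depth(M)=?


pd+depth=18
depth=18-11=7
pd*depth=11*7=77


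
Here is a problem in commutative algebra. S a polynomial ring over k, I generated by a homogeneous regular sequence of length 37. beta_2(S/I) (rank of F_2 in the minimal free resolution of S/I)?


Regular sequence => Koszul complex is the minimal free resolution.
Syz_1 minimally generated by Koszul relations f_i*e_j - f_j*e_i (i<j): mu(Syz_1) = beta_2 = C(m,2) = m(m-1)/2
m=37
37*36/2 = 666


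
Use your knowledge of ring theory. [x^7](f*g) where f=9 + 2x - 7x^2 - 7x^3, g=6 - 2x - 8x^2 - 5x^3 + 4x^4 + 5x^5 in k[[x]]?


[x^7] = sum a_i*b_j, i+j=7
  -7*5=-35
  -7*4=-28
Sum=-63


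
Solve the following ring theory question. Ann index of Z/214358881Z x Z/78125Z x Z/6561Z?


Exponent = lcm of the cyclic orders; pairwise coprime => product.
11^8*5^7*3^8=214358881*78125*6561=109875673300078125


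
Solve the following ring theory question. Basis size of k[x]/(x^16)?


Basis: 1,x,...,x^15
dim=16


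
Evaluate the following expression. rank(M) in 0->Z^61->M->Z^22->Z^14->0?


Alt sum=0:
(-1)^0*61 + (-1)^1*? + (-1)^2*22 + (-1)^3*14=0
rank(M)=69


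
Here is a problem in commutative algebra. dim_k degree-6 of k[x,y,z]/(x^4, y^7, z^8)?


Need i<4, j<7, k<8 with i+j+k=6.
For each i, j ranges over max(0,6-i-7)..min(6,6-i):
  i=0: j in [0,6] -> 7
  i=1: j in [0,5] -> 6
  i=2: j in [0,4] -> 5
  i=3: j in [0,3] -> 4
H(6) = 7+6+5+4 = 22


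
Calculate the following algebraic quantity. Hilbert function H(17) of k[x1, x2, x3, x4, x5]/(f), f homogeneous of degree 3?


C(21,4)-C(18,4)=5985-3060=2925


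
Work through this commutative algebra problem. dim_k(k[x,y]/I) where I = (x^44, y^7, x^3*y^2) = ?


k[x,y]/I, I = (x^44, y^7, x^3*y^2)
Rect: 44x7=308. Corner: (44-3)x(7-2)=205.
dim = 308-205 = 103


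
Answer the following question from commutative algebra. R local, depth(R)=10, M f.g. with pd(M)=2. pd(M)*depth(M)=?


pd+depth=10
depth=10-2=8
pd*depth=2*8=16


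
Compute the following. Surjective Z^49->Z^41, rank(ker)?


rank(ker) = 49-41 = 8


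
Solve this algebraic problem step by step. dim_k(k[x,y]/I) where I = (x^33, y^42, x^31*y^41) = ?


k[x,y]/I, I = (x^33, y^42, x^31*y^41)
Rect: 33x42=1386. Corner: (33-31)x(42-41)=2.
dim = 1386-2 = 1384


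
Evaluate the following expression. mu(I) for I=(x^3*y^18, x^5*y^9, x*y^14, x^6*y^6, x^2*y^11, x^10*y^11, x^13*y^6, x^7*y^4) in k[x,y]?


Remove redundant (divisible by others).
x^13*y^6 redundant.
x^10*y^11 redundant.
x^3*y^18 redundant.
Min: x^7*y^4, x^6*y^6, x^5*y^9, x^2*y^11, x*y^14
Count=5


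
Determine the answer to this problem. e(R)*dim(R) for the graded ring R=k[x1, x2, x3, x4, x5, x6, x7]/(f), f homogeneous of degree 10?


e(R)=deg(f)=10, dim(R)=7-1=6
e*dim=10*6=60


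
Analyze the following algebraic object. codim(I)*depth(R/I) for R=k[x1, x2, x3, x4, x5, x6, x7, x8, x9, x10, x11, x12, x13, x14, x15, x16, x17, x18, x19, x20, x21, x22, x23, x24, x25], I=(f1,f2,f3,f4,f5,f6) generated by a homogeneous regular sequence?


codim=6, depth=dim(R/I)=25-6=19
Product=6*19=114


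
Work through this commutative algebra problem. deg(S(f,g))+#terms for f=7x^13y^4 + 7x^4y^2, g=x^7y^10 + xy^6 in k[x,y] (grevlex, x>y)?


LT(f)=7x^13y^4, LT(g)=x^7y^10
lcm(LM)=x^13y^10
S(f,g) (scaled by 7 to clear denominators) = y^6*f - 7x^6*g = -7x^7y^6 + 7x^4y^8
2 terms, deg 13.
13+2=15


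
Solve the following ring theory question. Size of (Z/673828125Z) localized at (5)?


5-primary part: 673828125=5^10*69
Size=5^10=9765625


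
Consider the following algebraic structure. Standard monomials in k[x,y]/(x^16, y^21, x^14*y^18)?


k[x,y]/I, I = (x^16, y^21, x^14*y^18)
Rect: 16x21=336. Corner: (16-14)x(21-18)=6.
dim = 336-6 = 330


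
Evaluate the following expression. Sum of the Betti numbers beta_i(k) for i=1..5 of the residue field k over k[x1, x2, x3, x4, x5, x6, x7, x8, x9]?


Koszul resolution: beta_i(k)=C(n,i), n=9
C(9,1)=9, C(9,2)=36, C(9,3)=84, C(9,4)=126, C(9,5)=126
Sum=381


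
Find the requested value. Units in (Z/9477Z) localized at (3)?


Local ring = Z/729Z.
phi(729) = 3^5*(3-1) = 486


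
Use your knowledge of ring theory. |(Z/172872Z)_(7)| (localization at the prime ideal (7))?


7-primary part: 172872=7^4*72
Size=7^4=2401


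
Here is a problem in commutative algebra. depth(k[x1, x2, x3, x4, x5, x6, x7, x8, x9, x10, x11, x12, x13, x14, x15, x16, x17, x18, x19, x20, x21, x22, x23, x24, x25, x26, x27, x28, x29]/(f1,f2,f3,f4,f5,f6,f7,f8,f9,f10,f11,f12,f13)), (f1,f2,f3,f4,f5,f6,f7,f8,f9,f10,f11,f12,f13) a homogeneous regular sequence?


depth(R)=29
depth(R/I)=29-13=16


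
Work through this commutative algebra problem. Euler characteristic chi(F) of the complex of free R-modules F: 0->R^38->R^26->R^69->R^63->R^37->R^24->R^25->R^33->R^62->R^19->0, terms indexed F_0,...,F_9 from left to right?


chi = sum (-1)^i * rank:
(-1)^0*38=38
(-1)^1*26=-26
(-1)^2*69=69
(-1)^3*63=-63
(-1)^4*37=37
(-1)^5*24=-24
(-1)^6*25=25
(-1)^7*33=-33
(-1)^8*62=62
(-1)^9*19=-19
chi=66


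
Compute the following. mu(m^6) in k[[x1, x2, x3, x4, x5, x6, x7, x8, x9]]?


C(n+d-1,d)=C(14,6)=3003


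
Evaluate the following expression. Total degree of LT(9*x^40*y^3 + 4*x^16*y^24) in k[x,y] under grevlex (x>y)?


LT: 9*x^40*y^3
deg_x=40, deg_y=3
Total=40+3=43


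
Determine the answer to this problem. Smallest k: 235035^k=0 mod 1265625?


235035^k mod 1265625:
k=1: 235035
k=2: 716850
k=3: 1042875
k=4: 1063125
k=5: 506250
k=6: 0
First zero at k = 6


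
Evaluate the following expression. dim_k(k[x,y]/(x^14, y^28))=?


Basis: x^i*y^j, i<14, j<28
14*28=392


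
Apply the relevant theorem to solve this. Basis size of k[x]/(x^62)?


Basis: 1,x,...,x^61
dim=62


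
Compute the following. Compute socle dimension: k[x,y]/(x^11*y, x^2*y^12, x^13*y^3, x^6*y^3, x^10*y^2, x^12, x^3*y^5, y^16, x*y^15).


Socle = ann(m) = span of standard monomials u with x*u, y*u in I (staircase corners).
Redundant generators: x^13*y^3
Minimal generators: x^12, x^11*y, x^10*y^2, x^6*y^3, x^3*y^5, x^2*y^12, x*y^15, y^16
Corners: y^15, xy^14, x^2y^11, x^5y^4, x^9y^2, x^10y, x^11
Socle dim=7


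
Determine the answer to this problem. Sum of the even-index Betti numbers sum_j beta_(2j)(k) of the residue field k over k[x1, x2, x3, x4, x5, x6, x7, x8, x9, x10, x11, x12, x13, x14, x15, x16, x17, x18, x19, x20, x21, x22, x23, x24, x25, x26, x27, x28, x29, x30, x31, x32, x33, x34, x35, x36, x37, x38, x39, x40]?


Koszul resolution: beta_i(k)=C(n,i), n=40
sum_even C(40,i) = 2^(n-1) = 2^39 = 549755813888


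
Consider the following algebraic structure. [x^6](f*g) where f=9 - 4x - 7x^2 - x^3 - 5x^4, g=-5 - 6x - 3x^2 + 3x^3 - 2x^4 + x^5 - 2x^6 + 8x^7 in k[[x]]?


[x^6] = sum a_i*b_j, i+j=6
  9*-2=-18
  -4*1=-4
  -7*-2=14
  -1*3=-3
  -5*-3=15
Sum=4


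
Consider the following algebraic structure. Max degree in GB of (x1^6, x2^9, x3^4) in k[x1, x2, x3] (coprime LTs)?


Pure powers, coprime LTs => already GB.
Degrees: 6, 9, 4
Max=9


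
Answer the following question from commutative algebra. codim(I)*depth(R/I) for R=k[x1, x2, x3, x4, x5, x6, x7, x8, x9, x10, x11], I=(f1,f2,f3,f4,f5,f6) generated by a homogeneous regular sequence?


codim=6, depth=dim(R/I)=11-6=5
Product=6*5=30


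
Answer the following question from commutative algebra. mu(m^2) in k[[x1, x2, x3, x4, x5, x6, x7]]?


C(n+d-1,d)=C(8,2)=28


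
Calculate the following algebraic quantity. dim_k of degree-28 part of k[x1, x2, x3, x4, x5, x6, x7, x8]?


C(d+n-1,n-1)=C(35,7)=6724520


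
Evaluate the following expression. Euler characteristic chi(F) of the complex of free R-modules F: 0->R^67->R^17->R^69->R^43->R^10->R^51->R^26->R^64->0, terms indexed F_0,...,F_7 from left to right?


chi = sum (-1)^i * rank:
(-1)^0*67=67
(-1)^1*17=-17
(-1)^2*69=69
(-1)^3*43=-43
(-1)^4*10=10
(-1)^5*51=-51
(-1)^6*26=26
(-1)^7*64=-64
chi=-3


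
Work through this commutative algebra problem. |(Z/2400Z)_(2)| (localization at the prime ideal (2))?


2-primary part: 2400=2^5*75
Size=2^5=32


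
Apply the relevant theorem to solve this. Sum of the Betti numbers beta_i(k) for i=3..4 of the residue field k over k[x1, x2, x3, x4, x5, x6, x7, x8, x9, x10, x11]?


Koszul resolution: beta_i(k)=C(n,i), n=11
C(11,3)=165, C(11,4)=330
Sum=495


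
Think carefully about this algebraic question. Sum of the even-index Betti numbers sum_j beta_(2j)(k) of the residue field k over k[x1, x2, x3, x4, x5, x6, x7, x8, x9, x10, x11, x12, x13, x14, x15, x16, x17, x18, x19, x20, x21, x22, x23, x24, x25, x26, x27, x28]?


Koszul resolution: beta_i(k)=C(n,i), n=28
sum_even C(28,i) = 2^(n-1) = 2^27 = 134217728


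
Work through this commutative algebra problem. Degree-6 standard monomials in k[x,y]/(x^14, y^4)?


k[x,y], I = (x^14, y^4), d = 6
Need i < 14 and d-i < 4.
Range: 3 <= i <= 6.
H(6) = 4


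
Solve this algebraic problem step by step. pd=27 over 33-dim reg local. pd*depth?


pd+depth=33
depth=33-27=6
pd*depth=27*6=162


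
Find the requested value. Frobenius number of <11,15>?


gcd(11,15)=1 => F=ab-a-b=11*15-11-15=165-26=139


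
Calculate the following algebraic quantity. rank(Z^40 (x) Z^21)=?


rank(M(x)N) = rank(M)*rank(N)
40*21 = 840


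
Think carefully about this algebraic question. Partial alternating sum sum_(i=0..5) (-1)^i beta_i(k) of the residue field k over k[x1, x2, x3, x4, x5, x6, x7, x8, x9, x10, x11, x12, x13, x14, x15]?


Koszul resolution: beta_i(k)=C(n,i), n=15
sum_(i=0..p) (-1)^i C(n,i) = (-1)^p C(n-1,p)
(-1)^5*C(14,5) = (-1)^5*2002 = -2002


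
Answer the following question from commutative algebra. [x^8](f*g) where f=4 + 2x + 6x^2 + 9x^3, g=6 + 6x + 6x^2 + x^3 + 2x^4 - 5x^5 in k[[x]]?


[x^8] = sum a_i*b_j, i+j=8
  9*-5=-45
Sum=-45


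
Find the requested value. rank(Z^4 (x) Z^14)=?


rank(M(x)N) = rank(M)*rank(N)
4*14 = 56


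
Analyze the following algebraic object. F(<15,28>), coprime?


gcd(15,28)=1 => F=ab-a-b=15*28-15-28=420-43=377


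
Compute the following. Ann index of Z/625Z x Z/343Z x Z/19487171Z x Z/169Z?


Exponent = lcm of the cyclic orders; pairwise coprime => product.
5^4*7^3*11^7*13^2=625*343*19487171*169=706008025848125


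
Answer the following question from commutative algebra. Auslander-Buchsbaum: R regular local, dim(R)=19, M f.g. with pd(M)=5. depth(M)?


pd+depth=depth(R)=19
depth=19-5=14


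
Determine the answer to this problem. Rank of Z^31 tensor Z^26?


rank(M(x)N) = rank(M)*rank(N)
31*26 = 806


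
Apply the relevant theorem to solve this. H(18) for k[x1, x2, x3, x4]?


C(d+n-1,n-1)=C(21,3)=1330


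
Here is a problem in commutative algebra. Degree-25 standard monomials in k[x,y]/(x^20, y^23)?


k[x,y], I = (x^20, y^23), d = 25
Need i < 20 and d-i < 23.
Range: 3 <= i <= 19.
H(25) = 17


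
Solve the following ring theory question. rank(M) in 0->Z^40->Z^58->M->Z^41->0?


Alt sum=0:
(-1)^0*40 + (-1)^1*58 + (-1)^2*? + (-1)^3*41=0
rank(M)=59


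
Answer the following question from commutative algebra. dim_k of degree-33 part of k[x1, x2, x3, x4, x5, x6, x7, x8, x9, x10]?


C(d+n-1,n-1)=C(42,9)=445891810


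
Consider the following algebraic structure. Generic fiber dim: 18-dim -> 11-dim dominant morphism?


dim(fiber)=dim(X)-dim(Y)=18-11=7


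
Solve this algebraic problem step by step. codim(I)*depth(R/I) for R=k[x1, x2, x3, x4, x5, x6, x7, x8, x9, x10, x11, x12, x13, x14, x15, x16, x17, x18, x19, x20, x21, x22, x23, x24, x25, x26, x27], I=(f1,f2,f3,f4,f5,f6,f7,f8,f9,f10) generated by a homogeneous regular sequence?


codim=10, depth=dim(R/I)=27-10=17
Product=10*17=170


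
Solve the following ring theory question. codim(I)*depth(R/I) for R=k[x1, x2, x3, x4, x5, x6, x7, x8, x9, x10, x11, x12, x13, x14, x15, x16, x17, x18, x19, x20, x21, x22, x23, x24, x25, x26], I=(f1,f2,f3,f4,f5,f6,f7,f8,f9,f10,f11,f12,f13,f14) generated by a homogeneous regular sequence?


codim=14, depth=dim(R/I)=26-14=12
Product=14*12=168


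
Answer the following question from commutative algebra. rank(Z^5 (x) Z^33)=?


rank(M(x)N) = rank(M)*rank(N)
5*33 = 165


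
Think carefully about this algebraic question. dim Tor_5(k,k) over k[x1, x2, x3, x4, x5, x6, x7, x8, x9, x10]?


Koszul: C(n,i)=C(10,5)=252


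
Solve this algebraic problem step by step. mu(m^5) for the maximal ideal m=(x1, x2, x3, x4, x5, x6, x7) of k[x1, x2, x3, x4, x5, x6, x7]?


Graded Nakayama: mu(m^d) = dim_k (m^d/m^(d+1)) = #degree-5 monomials in 7 vars
C(n+d-1,d)=C(11,5)=462


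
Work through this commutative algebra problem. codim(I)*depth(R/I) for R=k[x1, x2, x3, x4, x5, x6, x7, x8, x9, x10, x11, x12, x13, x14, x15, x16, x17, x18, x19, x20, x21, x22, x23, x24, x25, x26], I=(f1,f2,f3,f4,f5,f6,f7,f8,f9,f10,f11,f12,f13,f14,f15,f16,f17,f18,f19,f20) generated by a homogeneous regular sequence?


codim=20, depth=dim(R/I)=26-20=6
Product=20*6=120


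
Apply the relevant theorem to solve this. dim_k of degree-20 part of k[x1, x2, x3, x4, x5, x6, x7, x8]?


C(d+n-1,n-1)=C(27,7)=888030


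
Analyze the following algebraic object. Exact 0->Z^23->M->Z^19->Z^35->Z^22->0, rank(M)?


Alt sum=0:
(-1)^0*23 + (-1)^1*? + (-1)^2*19 + (-1)^3*35 + (-1)^4*22=0
rank(M)=29


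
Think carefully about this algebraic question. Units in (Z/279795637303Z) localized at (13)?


Local ring = Z/815730721Z.
phi(815730721) = 13^7*(13-1) = 752982204


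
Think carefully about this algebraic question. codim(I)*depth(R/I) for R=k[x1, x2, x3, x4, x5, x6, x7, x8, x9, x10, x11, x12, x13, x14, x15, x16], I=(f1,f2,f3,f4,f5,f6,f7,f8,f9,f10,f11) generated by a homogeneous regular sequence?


codim=11, depth=dim(R/I)=16-11=5
Product=11*5=55


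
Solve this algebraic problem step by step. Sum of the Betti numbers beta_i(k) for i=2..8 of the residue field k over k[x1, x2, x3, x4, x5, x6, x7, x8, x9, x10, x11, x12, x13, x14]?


Koszul resolution: beta_i(k)=C(n,i), n=14
C(14,2)=91, C(14,3)=364, C(14,4)=1001, C(14,5)=2002, C(14,6)=3003, C(14,7)=3432, C(14,8)=3003
Sum=12896


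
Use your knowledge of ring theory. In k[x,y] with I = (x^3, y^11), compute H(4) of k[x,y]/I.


k[x,y], I = (x^3, y^11), d = 4
Need i < 3 and d-i < 11.
Range: 0 <= i <= 2.
H(4) = 3


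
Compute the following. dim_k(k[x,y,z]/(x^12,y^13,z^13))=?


Basis: x^iy^jz^k, i<12,j<13,k<13
12*13*13=2028


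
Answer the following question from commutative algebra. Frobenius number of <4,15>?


gcd(4,15)=1 => F=ab-a-b=4*15-4-15=60-19=41


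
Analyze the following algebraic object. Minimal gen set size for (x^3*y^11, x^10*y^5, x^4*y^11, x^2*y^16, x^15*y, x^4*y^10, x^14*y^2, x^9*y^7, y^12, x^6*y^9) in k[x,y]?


Remove redundant (divisible by others).
x^2*y^16 redundant.
x^4*y^11 redundant.
Min: x^15*y, x^14*y^2, x^10*y^5, x^9*y^7, x^6*y^9, x^4*y^10, x^3*y^11, y^12
Count=8


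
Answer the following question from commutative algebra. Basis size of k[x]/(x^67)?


Basis: 1,x,...,x^66
dim=67


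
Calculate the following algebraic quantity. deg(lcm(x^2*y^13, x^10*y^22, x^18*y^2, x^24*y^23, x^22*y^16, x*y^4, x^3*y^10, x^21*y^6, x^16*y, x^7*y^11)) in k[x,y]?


lcm = componentwise max:
x: max(2,10,18,24,22,1,3,21,16,7)=24
y: max(13,22,2,23,16,4,10,6,1,11)=23
Total=24+23=47


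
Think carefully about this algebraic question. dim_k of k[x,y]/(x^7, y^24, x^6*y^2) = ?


k[x,y]/I, I = (x^7, y^24, x^6*y^2)
Rect: 7x24=168. Corner: (7-6)x(24-2)=22.
dim = 168-22 = 146


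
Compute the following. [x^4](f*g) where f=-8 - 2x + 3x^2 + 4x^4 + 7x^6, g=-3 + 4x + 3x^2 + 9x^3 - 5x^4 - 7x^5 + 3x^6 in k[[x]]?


[x^4] = sum a_i*b_j, i+j=4
  -8*-5=40
  -2*9=-18
  3*3=9
  4*-3=-12
Sum=19


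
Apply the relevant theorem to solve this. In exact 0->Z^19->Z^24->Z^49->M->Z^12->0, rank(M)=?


Alt sum=0:
(-1)^0*19 + (-1)^1*24 + (-1)^2*49 + (-1)^3*? + (-1)^4*12=0
rank(M)=56


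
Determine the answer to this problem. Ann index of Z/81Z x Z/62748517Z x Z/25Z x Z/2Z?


Exponent = lcm of the cyclic orders; pairwise coprime => product.
3^4*13^7*5^2*2^1=81*62748517*25*2=254131493850


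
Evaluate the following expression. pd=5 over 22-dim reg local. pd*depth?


pd+depth=22
depth=22-5=17
pd*depth=5*17=85


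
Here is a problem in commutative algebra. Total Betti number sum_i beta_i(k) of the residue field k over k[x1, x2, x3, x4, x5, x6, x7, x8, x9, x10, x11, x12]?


Koszul resolution: beta_i(k)=C(n,i), n=12
sum_i C(12,i) = 2^12 = 4096


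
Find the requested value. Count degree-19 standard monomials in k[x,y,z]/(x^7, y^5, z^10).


Need i<7, j<5, k<10 with i+j+k=19.
For each i, j ranges over max(0,19-i-9)..min(4,19-i):
  i=0: j in [10,4] -> 0
  i=1: j in [9,4] -> 0
  i=2: j in [8,4] -> 0
  i=3: j in [7,4] -> 0
  i=4: j in [6,4] -> 0
  i=5: j in [5,4] -> 0
  i=6: j in [4,4] -> 1
H(19) = 0+0+0+0+0+0+1 = 1


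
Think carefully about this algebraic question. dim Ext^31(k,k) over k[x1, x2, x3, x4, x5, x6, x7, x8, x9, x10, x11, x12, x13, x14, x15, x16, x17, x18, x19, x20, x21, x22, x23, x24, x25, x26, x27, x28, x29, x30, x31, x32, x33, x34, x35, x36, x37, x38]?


C(n,i)=C(38,31)=12620256


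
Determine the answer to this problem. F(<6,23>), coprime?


gcd(6,23)=1 => F=ab-a-b=6*23-6-23=138-29=109


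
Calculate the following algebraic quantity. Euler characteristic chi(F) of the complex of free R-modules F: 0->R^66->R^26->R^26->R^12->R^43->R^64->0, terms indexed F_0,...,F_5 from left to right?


chi = sum (-1)^i * rank:
(-1)^0*66=66
(-1)^1*26=-26
(-1)^2*26=26
(-1)^3*12=-12
(-1)^4*43=43
(-1)^5*64=-64
chi=33


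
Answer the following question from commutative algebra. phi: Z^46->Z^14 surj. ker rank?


rank(ker) = 46-14 = 32


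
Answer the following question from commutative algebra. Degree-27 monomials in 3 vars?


C(d+n-1,n-1)=C(29,2)=406


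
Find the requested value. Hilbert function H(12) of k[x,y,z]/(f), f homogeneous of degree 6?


C(14,2)-C(8,2)=91-28=63


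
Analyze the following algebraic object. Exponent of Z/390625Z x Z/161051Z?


Exponent = lcm of the cyclic orders; pairwise coprime => product.
5^8*11^5=390625*161051=62910546875


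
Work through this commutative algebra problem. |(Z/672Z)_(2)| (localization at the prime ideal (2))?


2-primary part: 672=2^5*21
Size=2^5=32


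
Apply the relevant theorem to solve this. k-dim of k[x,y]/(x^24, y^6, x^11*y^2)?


k[x,y]/I, I = (x^24, y^6, x^11*y^2)
Rect: 24x6=144. Corner: (24-11)x(6-2)=52.
dim = 144-52 = 92


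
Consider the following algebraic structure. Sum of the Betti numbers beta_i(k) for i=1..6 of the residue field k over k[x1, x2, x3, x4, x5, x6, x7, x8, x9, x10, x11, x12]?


Koszul resolution: beta_i(k)=C(n,i), n=12
C(12,1)=12, C(12,2)=66, C(12,3)=220, C(12,4)=495, C(12,5)=792, C(12,6)=924
Sum=2509


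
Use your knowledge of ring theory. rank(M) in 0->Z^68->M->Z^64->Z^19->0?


Alt sum=0:
(-1)^0*68 + (-1)^1*? + (-1)^2*64 + (-1)^3*19=0
rank(M)=113


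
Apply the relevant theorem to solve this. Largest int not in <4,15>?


gcd(4,15)=1 => F=ab-a-b=4*15-4-15=60-19=41


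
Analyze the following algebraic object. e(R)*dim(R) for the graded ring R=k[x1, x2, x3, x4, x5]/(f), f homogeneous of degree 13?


e(R)=deg(f)=13, dim(R)=5-1=4
e*dim=13*4=52


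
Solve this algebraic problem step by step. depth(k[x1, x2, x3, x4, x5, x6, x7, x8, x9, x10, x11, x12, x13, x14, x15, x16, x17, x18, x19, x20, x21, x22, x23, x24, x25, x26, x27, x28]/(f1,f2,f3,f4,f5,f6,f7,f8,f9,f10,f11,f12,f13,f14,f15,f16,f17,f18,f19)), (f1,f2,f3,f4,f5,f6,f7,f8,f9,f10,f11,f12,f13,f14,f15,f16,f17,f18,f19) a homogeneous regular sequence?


depth(R)=28
depth(R/I)=28-19=9


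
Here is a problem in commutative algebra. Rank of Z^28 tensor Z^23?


rank(M(x)N) = rank(M)*rank(N)
28*23 = 644


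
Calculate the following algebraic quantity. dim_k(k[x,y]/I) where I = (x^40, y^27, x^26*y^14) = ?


k[x,y]/I, I = (x^40, y^27, x^26*y^14)
Rect: 40x27=1080. Corner: (40-26)x(27-14)=182.
dim = 1080-182 = 898


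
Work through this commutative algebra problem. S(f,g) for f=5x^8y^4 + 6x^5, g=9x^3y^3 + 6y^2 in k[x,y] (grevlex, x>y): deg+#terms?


LT(f)=5x^8y^4, LT(g)=9x^3y^3
lcm(LM)=x^8y^4
S(f,g) (scaled by 45 to clear denominators) = 9*f - 5x^5y*g = -30x^5y^3 + 54x^5
2 terms, deg 8.
8+2=10


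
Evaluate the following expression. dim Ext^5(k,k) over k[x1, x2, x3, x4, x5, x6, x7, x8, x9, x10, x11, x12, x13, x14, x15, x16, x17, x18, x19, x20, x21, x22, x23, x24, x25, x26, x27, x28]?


C(n,i)=C(28,5)=98280


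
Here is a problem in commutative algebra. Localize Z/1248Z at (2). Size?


2-primary part: 1248=2^5*39
Size=2^5=32


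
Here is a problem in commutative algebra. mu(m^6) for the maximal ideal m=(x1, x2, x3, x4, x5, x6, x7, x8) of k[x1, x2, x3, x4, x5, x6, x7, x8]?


Graded Nakayama: mu(m^d) = dim_k (m^d/m^(d+1)) = #degree-6 monomials in 8 vars
C(n+d-1,d)=C(13,6)=1716


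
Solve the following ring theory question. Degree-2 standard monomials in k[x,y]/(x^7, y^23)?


k[x,y], I = (x^7, y^23), d = 2
Need i < 7 and d-i < 23.
Range: 0 <= i <= 2.
H(2) = 3


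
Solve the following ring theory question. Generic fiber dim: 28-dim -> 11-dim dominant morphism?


dim(fiber)=dim(X)-dim(Y)=28-11=17


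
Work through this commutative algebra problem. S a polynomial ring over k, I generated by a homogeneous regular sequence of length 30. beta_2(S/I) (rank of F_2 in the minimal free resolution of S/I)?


Regular sequence => Koszul complex is the minimal free resolution.
Syz_1 minimally generated by Koszul relations f_i*e_j - f_j*e_i (i<j): mu(Syz_1) = beta_2 = C(m,2) = m(m-1)/2
m=30
30*29/2 = 435


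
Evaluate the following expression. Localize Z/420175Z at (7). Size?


7-primary part: 420175=7^5*25
Size=7^5=16807


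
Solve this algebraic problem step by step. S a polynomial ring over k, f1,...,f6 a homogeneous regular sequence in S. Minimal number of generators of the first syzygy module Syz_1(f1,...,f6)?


Regular sequence => Koszul complex is the minimal free resolution.
Syz_1 minimally generated by Koszul relations f_i*e_j - f_j*e_i (i<j): mu(Syz_1) = beta_2 = C(m,2) = m(m-1)/2
m=6
6*5/2 = 15


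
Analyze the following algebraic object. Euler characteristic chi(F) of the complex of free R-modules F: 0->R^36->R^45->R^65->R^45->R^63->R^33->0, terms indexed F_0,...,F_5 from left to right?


chi = sum (-1)^i * rank:
(-1)^0*36=36
(-1)^1*45=-45
(-1)^2*65=65
(-1)^3*45=-45
(-1)^4*63=63
(-1)^5*33=-33
chi=41


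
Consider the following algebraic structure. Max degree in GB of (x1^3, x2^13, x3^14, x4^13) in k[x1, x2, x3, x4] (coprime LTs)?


Pure powers, coprime LTs => already GB.
Degrees: 3, 13, 14, 13
Max=14


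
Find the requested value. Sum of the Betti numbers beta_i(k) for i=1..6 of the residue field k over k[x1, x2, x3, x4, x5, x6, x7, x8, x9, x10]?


Koszul resolution: beta_i(k)=C(n,i), n=10
C(10,1)=10, C(10,2)=45, C(10,3)=120, C(10,4)=210, C(10,5)=252, C(10,6)=210
Sum=847


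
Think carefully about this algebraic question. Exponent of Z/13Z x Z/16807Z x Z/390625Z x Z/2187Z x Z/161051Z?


Exponent = lcm of the cyclic orders; pairwise coprime => product.
13^1*7^5*5^8*3^7*11^5=13*16807*390625*2187*161051=30061164206119921875


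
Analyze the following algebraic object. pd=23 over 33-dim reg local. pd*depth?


pd+depth=33
depth=33-23=10
pd*depth=23*10=230


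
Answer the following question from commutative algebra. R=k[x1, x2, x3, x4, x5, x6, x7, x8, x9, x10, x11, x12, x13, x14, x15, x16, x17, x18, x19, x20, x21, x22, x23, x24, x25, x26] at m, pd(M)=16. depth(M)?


pd+depth=depth(R)=26
depth=26-16=10


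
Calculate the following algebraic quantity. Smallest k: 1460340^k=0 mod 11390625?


1460340^k mod 11390625:
k=1: 1460340
k=2: 5931225
k=3: 3007125
k=4: 8656875
k=5: 4556250
k=6: 0
First zero at k = 6


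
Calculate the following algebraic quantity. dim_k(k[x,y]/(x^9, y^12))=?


Basis: x^i*y^j, i<9, j<12
9*12=108


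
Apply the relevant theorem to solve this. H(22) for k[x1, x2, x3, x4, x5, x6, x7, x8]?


C(d+n-1,n-1)=C(29,7)=1560780


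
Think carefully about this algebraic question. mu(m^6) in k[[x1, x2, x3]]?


C(n+d-1,d)=C(8,6)=28


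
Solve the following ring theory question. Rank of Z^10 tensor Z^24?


rank(M(x)N) = rank(M)*rank(N)
10*24 = 240


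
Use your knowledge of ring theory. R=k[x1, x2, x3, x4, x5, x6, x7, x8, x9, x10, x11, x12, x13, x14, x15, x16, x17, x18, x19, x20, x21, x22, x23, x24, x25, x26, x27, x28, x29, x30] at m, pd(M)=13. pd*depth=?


pd+depth=30
depth=30-13=17
pd*depth=13*17=221


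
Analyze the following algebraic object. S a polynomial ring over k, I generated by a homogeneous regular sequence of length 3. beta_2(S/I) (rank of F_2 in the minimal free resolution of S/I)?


Regular sequence => Koszul complex is the minimal free resolution.
Syz_1 minimally generated by Koszul relations f_i*e_j - f_j*e_i (i<j): mu(Syz_1) = beta_2 = C(m,2) = m(m-1)/2
m=3
3*2/2 = 3


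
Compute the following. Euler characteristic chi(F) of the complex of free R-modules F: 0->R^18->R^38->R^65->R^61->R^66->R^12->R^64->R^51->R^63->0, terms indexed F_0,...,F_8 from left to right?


chi = sum (-1)^i * rank:
(-1)^0*18=18
(-1)^1*38=-38
(-1)^2*65=65
(-1)^3*61=-61
(-1)^4*66=66
(-1)^5*12=-12
(-1)^6*64=64
(-1)^7*51=-51
(-1)^8*63=63
chi=114


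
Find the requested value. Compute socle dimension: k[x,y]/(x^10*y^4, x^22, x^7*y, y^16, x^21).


Socle = ann(m) = span of standard monomials u with x*u, y*u in I (staircase corners).
Redundant generators: x^10*y^4, x^22
Minimal generators: x^21, x^7*y, y^16
Corners: x^6y^15, x^20
Socle dim=2


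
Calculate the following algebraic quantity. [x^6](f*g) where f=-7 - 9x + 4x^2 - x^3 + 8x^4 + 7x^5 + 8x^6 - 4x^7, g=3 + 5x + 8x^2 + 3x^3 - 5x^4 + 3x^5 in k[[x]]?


[x^6] = sum a_i*b_j, i+j=6
  -9*3=-27
  4*-5=-20
  -1*3=-3
  8*8=64
  7*5=35
  8*3=24
Sum=73


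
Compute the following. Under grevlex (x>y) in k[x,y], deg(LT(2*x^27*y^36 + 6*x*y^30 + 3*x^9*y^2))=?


LT: 2*x^27*y^36
deg_x=27, deg_y=36
Total=27+36=63


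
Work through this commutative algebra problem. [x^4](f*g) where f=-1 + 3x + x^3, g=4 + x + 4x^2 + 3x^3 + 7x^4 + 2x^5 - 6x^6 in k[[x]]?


[x^4] = sum a_i*b_j, i+j=4
  -1*7=-7
  3*3=9
  1*1=1
Sum=3


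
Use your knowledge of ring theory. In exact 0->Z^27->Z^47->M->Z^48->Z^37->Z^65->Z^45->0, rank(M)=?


Alt sum=0:
(-1)^0*27 + (-1)^1*47 + (-1)^2*? + (-1)^3*48 + (-1)^4*37 + (-1)^5*65 + (-1)^6*45=0
rank(M)=51


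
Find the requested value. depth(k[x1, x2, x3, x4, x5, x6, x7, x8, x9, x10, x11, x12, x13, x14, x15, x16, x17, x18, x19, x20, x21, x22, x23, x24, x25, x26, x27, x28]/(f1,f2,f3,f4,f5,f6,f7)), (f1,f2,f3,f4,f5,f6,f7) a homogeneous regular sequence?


depth(R)=28
depth(R/I)=28-7=21


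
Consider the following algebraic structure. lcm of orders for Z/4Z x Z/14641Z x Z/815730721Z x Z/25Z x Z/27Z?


Exponent = lcm of the cyclic orders; pairwise coprime => product.
2^2*11^4*13^8*5^2*3^3=4*14641*815730721*25*27=32246406412634700


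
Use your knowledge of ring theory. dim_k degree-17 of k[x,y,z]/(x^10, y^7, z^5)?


Need i<10, j<7, k<5 with i+j+k=17.
For each i, j ranges over max(0,17-i-4)..min(6,17-i):
  i=0: j in [13,6] -> 0
  i=1: j in [12,6] -> 0
  i=2: j in [11,6] -> 0
  i=3: j in [10,6] -> 0
  i=4: j in [9,6] -> 0
  i=5: j in [8,6] -> 0
  i=6: j in [7,6] -> 0
  i=7: j in [6,6] -> 1
  i=8: j in [5,6] -> 2
  i=9: j in [4,6] -> 3
H(17) = 0+0+0+0+0+0+0+1+2+3 = 6


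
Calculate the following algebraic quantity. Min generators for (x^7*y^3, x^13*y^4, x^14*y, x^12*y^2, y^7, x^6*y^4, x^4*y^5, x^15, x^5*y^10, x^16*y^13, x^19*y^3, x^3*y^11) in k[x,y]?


Remove redundant (divisible by others).
x^3*y^11 redundant.
x^16*y^13 redundant.
x^19*y^3 redundant.
x^5*y^10 redundant.
x^13*y^4 redundant.
Min: x^15, x^14*y, x^12*y^2, x^7*y^3, x^6*y^4, x^4*y^5, y^7
Count=7
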